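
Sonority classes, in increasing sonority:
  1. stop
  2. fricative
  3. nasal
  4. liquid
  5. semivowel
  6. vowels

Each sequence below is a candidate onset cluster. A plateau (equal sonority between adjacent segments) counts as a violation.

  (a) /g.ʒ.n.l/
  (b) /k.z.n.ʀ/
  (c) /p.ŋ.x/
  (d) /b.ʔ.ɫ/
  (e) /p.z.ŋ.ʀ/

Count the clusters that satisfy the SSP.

3

(a) /g.ʒ.n.l/: profile 1-2-3-4 — obeys.
(b) /k.z.n.ʀ/: profile 1-2-3-4 — obeys.
(c) /p.ŋ.x/: profile 1-3-2 — violates.
(d) /b.ʔ.ɫ/: profile 1-1-4 — violates.
(e) /p.z.ŋ.ʀ/: profile 1-2-3-4 — obeys.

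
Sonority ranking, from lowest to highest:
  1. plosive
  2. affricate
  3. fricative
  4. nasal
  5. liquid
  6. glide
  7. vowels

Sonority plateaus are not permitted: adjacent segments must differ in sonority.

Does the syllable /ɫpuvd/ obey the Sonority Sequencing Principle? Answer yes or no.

no

Onset: /ɫ/ is a liquid (sonority 5), /p/ is a plosive (sonority 1); then the nucleus /u/ (sonority 7).
Onset profile 5-1-7 — does not strictly rise throughout.
Coda: /v/ is a fricative (sonority 3), /d/ is a plosive (sonority 1).
Coda profile 7-3-1 — falls from the nucleus.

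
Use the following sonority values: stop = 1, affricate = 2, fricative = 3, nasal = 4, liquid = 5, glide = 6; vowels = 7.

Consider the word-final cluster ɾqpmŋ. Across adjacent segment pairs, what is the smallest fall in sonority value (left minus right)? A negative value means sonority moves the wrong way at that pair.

/ɾ/ is a liquid (sonority 5).
/q/ is a stop (sonority 1).
/p/ is a stop (sonority 1).
/m/ is a nasal (sonority 4).
/ŋ/ is a nasal (sonority 4).
/ɾ/→/q/: change +4.
/q/→/p/: change +0.
/p/→/m/: change -3.
/m/→/ŋ/: change +0.
Minimum = -3.

-3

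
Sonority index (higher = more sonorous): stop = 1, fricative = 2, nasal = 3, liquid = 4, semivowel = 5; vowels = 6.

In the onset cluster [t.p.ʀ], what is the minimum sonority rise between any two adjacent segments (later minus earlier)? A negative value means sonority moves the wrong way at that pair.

/t/ — stop, sonority 1.
/p/ — stop, sonority 1.
/ʀ/ — liquid, sonority 4.
/t/→/p/: change +0.
/p/→/ʀ/: change +3.
Minimum = 0.

0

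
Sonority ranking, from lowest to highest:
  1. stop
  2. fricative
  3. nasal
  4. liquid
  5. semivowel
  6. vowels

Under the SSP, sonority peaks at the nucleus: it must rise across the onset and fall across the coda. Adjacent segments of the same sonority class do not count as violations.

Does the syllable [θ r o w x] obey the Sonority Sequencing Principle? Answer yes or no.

Onset: /θ/ is a fricative (sonority 2), /r/ is a liquid (sonority 4); then the nucleus /o/ (sonority 6).
Onset profile 2-4-6 — rises to the nucleus.
Coda: /w/ is a semivowel (sonority 5), /x/ is a fricative (sonority 2).
Coda profile 6-5-2 — falls from the nucleus.

yes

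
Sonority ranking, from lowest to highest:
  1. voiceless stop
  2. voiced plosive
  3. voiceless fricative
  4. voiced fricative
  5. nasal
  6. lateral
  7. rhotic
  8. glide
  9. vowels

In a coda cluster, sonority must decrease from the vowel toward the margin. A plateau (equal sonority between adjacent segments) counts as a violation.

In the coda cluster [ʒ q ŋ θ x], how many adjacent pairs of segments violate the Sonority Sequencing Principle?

2

/ʒ/ is a voiced fricative (sonority 4).
/q/ is a voiceless stop (sonority 1).
/ŋ/ is a nasal (sonority 5).
/θ/ is a voiceless fricative (sonority 3).
/x/ is a voiceless fricative (sonority 3).
/ʒ/→/q/: 4→1 (falls) — ok.
/q/→/ŋ/: 1→5 (does not fall) — violation.
/ŋ/→/θ/: 5→3 (falls) — ok.
/θ/→/x/: 3→3 (plateau) — violation.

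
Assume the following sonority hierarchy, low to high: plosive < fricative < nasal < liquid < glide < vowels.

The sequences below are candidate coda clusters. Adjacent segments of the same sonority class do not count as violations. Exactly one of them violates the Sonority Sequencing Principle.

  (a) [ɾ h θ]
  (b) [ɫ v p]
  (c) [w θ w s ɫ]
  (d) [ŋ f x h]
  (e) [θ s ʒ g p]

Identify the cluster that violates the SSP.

c

(a) [ɾ h θ]: profile 4-2-2 — obeys.
(b) [ɫ v p]: profile 4-2-1 — obeys.
(c) [w θ w s ɫ]: profile 5-2-5-2-4 — violates.
(d) [ŋ f x h]: profile 3-2-2-2 — obeys.
(e) [θ s ʒ g p]: profile 2-2-2-1-1 — obeys.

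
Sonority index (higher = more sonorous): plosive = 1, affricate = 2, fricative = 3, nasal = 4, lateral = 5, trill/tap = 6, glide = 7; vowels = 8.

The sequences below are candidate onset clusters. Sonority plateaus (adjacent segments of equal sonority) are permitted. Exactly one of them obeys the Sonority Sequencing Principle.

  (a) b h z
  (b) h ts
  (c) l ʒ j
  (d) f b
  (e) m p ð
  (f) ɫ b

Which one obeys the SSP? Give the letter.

(a) b h z: profile 1-3-3 — obeys.
(b) h ts: profile 3-2 — violates.
(c) l ʒ j: profile 5-3-7 — violates.
(d) f b: profile 3-1 — violates.
(e) m p ð: profile 4-1-3 — violates.
(f) ɫ b: profile 5-1 — violates.

a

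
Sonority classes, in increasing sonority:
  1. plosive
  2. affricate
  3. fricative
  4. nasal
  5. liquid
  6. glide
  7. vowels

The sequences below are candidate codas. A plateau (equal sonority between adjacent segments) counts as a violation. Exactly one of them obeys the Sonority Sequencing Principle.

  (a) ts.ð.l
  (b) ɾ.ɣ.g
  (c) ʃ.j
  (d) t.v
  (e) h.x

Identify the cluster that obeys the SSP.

b

(a) ts.ð.l: profile 2-3-5 — violates.
(b) ɾ.ɣ.g: profile 5-3-1 — obeys.
(c) ʃ.j: profile 3-6 — violates.
(d) t.v: profile 1-3 — violates.
(e) h.x: profile 3-3 — violates.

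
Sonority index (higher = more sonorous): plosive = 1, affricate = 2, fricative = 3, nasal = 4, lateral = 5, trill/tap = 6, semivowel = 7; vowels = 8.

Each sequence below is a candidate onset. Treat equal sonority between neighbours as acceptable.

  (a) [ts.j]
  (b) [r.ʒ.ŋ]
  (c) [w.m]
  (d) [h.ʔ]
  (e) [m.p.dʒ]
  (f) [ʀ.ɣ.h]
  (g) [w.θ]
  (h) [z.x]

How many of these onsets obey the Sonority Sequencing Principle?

2

(a) sonority 2-7: well-formed.
(b) sonority 6-3-4: ill-formed.
(c) sonority 7-4: ill-formed.
(d) sonority 3-1: ill-formed.
(e) sonority 4-1-2: ill-formed.
(f) sonority 6-3-3: ill-formed.
(g) sonority 7-3: ill-formed.
(h) sonority 3-3: well-formed.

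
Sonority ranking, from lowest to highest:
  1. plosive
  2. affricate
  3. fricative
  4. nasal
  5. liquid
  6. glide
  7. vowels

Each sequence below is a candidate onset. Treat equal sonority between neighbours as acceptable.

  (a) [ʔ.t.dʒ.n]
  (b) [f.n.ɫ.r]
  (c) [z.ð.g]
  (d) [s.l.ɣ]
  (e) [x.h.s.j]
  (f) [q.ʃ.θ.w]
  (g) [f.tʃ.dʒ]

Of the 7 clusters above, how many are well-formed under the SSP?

(a) sonority 1-1-2-4: well-formed.
(b) sonority 3-4-5-5: well-formed.
(c) sonority 3-3-1: ill-formed.
(d) sonority 3-5-3: ill-formed.
(e) sonority 3-3-3-6: well-formed.
(f) sonority 1-3-3-6: well-formed.
(g) sonority 3-2-2: ill-formed.

4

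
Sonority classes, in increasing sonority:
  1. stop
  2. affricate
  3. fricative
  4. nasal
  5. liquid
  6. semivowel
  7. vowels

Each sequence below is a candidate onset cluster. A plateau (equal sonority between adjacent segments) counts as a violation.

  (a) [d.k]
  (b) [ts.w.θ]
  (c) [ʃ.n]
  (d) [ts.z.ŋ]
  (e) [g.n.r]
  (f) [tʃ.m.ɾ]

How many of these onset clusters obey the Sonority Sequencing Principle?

(a) sonority 1-1: ill-formed.
(b) sonority 2-6-3: ill-formed.
(c) sonority 3-4: well-formed.
(d) sonority 2-3-4: well-formed.
(e) sonority 1-4-5: well-formed.
(f) sonority 2-4-5: well-formed.

4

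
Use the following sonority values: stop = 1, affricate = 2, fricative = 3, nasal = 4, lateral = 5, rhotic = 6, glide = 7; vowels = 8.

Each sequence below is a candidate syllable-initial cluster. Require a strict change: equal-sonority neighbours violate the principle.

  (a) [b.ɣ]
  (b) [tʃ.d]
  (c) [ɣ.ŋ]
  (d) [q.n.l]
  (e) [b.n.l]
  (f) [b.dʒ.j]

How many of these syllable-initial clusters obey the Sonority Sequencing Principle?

5

(a) sonority 1-3: well-formed.
(b) sonority 2-1: ill-formed.
(c) sonority 3-4: well-formed.
(d) sonority 1-4-5: well-formed.
(e) sonority 1-4-5: well-formed.
(f) sonority 1-2-7: well-formed.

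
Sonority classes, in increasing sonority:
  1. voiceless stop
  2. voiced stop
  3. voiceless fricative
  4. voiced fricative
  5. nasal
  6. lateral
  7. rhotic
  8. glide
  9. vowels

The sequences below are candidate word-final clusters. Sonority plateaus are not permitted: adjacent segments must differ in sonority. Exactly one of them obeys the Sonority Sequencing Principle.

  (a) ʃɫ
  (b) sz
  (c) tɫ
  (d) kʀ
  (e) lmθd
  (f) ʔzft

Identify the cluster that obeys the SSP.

e

(a) ʃɫ: profile 3-6 — violates.
(b) sz: profile 3-4 — violates.
(c) tɫ: profile 1-6 — violates.
(d) kʀ: profile 1-7 — violates.
(e) lmθd: profile 6-5-3-2 — obeys.
(f) ʔzft: profile 1-4-3-1 — violates.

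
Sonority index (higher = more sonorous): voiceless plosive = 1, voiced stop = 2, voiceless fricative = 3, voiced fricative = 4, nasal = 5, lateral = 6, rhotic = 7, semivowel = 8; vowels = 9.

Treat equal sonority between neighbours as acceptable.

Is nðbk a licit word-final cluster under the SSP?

/n/ is a nasal (sonority 5).
/ð/ is a voiced fricative (sonority 4).
/b/ is a voiced stop (sonority 2).
/k/ is a voiceless plosive (sonority 1).
The profile 5-4-2-1 strictly falls, so the word-final cluster satisfies the SSP.

yes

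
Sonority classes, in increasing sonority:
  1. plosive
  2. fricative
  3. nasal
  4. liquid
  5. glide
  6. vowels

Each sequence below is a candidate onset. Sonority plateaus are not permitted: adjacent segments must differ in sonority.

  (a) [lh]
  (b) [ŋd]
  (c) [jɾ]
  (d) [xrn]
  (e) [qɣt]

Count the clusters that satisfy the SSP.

(a) sonority 4-2: ill-formed.
(b) sonority 3-1: ill-formed.
(c) sonority 5-4: ill-formed.
(d) sonority 2-4-3: ill-formed.
(e) sonority 1-2-1: ill-formed.

0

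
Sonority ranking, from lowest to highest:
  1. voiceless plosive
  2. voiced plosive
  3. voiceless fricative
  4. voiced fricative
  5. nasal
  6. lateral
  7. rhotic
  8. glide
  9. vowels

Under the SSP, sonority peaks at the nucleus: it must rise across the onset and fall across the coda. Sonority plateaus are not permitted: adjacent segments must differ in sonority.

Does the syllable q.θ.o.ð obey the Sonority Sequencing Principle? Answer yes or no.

yes

Onset: /q/ is a voiceless plosive (sonority 1), /θ/ is a voiceless fricative (sonority 3); then the nucleus /o/ (sonority 9).
Onset profile 1-3-9 — rises to the nucleus.
Coda: /ð/ is a voiced fricative (sonority 4).
Coda profile 9-4 — falls from the nucleus.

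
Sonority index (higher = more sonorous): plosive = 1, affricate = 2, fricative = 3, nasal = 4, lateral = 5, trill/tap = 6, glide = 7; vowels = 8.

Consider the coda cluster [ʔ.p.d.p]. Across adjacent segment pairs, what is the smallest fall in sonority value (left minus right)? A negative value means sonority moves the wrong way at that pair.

0

/ʔ/: plosive = 1.
/p/: plosive = 1.
/d/: plosive = 1.
/p/: plosive = 1.
/ʔ/→/p/: change +0.
/p/→/d/: change +0.
/d/→/p/: change +0.
Minimum = 0.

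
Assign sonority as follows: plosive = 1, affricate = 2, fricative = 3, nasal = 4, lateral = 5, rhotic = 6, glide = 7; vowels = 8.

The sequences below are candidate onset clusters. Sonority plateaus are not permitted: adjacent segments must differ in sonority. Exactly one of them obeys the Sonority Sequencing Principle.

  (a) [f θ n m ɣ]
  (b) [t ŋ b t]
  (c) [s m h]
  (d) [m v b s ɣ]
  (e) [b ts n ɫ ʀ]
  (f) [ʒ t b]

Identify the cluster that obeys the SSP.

e

(a) 3-3-4-4-3 → violates
(b) 1-4-1-1 → violates
(c) 3-4-3 → violates
(d) 4-3-1-3-3 → violates
(e) 1-2-4-5-6 → obeys
(f) 3-1-1 → violates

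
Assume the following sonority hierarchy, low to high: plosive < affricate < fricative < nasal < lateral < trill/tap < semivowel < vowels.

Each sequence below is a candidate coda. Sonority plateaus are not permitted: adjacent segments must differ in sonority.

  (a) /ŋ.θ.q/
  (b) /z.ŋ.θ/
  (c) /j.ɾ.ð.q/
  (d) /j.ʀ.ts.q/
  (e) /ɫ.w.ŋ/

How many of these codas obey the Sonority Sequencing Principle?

3

(a) 4-3-1 → obeys
(b) 3-4-3 → violates
(c) 7-6-3-1 → obeys
(d) 7-6-2-1 → obeys
(e) 5-7-4 → violates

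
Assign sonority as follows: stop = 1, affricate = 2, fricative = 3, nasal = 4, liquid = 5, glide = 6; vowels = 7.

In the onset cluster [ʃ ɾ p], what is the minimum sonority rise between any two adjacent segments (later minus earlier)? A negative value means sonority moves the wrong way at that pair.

-4

/ʃ/ — fricative, sonority 3.
/ɾ/ — liquid, sonority 5.
/p/ — stop, sonority 1.
/ʃ/→/ɾ/: change +2.
/ɾ/→/p/: change -4.
Minimum = -4.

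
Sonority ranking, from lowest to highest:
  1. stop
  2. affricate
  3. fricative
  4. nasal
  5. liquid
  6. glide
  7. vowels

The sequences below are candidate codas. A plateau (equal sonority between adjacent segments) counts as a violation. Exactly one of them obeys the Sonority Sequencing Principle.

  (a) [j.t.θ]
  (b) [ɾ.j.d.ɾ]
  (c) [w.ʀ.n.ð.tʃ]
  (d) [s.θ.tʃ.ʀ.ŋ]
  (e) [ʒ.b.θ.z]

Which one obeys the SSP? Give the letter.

c

(a) sonority 6-1-3: ill-formed.
(b) sonority 5-6-1-5: ill-formed.
(c) sonority 6-5-4-3-2: well-formed.
(d) sonority 3-3-2-5-4: ill-formed.
(e) sonority 3-1-3-3: ill-formed.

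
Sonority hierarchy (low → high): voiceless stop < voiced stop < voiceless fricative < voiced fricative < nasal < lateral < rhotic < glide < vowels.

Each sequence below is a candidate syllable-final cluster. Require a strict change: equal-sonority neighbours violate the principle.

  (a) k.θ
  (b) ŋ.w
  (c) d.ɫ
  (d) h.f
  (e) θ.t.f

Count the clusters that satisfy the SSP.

0

(a) sonority 1-3: ill-formed.
(b) sonority 5-8: ill-formed.
(c) sonority 2-6: ill-formed.
(d) sonority 3-3: ill-formed.
(e) sonority 3-1-3: ill-formed.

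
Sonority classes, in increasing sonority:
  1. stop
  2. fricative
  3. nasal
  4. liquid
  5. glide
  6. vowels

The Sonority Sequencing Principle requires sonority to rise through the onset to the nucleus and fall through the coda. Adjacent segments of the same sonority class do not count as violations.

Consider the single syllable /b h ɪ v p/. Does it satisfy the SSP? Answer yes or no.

Onset: /b/ is a stop (sonority 1), /h/ is a fricative (sonority 2); then the nucleus /ɪ/ (sonority 6).
Onset profile 1-2-6 — rises to the nucleus.
Coda: /v/ is a fricative (sonority 2), /p/ is a stop (sonority 1).
Coda profile 6-2-1 — falls from the nucleus.

yes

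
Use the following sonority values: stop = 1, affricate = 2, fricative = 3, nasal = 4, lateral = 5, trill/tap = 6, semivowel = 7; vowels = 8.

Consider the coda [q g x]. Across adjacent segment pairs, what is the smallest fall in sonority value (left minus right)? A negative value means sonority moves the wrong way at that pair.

/q/ — stop, sonority 1.
/g/ — stop, sonority 1.
/x/ — fricative, sonority 3.
/q/→/g/: change +0.
/g/→/x/: change -2.
Minimum = -2.

-2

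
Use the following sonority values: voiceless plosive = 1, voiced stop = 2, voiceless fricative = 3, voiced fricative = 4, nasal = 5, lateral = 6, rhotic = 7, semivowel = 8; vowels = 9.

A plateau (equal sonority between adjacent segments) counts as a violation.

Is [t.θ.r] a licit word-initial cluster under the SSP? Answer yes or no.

/t/: voiceless plosive = 1.
/θ/: voiceless fricative = 3.
/r/: rhotic = 7.
The profile 1-3-7 strictly rises, so the word-initial cluster satisfies the SSP.

yes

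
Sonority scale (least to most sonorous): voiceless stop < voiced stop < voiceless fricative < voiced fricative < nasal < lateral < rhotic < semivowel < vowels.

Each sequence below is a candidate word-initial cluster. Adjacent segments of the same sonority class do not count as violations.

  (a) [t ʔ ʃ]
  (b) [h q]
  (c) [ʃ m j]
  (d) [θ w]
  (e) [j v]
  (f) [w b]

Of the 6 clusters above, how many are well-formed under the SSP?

(a) sonority 1-1-3: well-formed.
(b) sonority 3-1: ill-formed.
(c) sonority 3-5-8: well-formed.
(d) sonority 3-8: well-formed.
(e) sonority 8-4: ill-formed.
(f) sonority 8-2: ill-formed.

3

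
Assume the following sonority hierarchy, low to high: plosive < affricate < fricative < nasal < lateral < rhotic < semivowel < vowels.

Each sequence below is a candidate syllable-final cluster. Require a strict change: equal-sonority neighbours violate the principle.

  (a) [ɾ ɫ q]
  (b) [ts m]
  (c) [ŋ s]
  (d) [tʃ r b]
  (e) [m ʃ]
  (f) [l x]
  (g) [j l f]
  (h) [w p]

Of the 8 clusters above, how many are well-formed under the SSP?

6

(a) 6-5-1 → obeys
(b) 2-4 → violates
(c) 4-3 → obeys
(d) 2-6-1 → violates
(e) 4-3 → obeys
(f) 5-3 → obeys
(g) 7-5-3 → obeys
(h) 7-1 → obeys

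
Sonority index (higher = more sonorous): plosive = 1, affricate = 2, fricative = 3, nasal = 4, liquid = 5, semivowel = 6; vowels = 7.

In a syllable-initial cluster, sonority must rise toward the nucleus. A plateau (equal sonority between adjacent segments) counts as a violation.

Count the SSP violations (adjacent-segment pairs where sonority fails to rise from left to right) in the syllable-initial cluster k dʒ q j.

/k/ is a plosive (sonority 1).
/dʒ/ is an affricate (sonority 2).
/q/ is a plosive (sonority 1).
/j/ is a semivowel (sonority 6).
/k/→/dʒ/: 1→2 (rises) — ok.
/dʒ/→/q/: 2→1 (does not rise) — violation.
/q/→/j/: 1→6 (rises) — ok.

1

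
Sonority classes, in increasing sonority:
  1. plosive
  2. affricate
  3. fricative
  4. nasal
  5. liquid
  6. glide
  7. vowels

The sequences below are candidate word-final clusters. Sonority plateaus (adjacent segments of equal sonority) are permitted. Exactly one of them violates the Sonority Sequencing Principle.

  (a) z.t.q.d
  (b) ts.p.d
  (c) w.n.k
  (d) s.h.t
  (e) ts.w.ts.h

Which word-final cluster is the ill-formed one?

e

(a) sonority 3-1-1-1: well-formed.
(b) sonority 2-1-1: well-formed.
(c) sonority 6-4-1: well-formed.
(d) sonority 3-3-1: well-formed.
(e) sonority 2-6-2-3: ill-formed.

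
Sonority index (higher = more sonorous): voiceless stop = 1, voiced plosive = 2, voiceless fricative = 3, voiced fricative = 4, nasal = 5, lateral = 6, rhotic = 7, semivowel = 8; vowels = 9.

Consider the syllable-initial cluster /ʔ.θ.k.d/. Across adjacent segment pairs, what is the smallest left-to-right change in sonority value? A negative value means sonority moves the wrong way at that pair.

-2

/ʔ/ is a voiceless stop (sonority 1).
/θ/ is a voiceless fricative (sonority 3).
/k/ is a voiceless stop (sonority 1).
/d/ is a voiced plosive (sonority 2).
/ʔ/→/θ/: change +2.
/θ/→/k/: change -2.
/k/→/d/: change +1.
Minimum = -2.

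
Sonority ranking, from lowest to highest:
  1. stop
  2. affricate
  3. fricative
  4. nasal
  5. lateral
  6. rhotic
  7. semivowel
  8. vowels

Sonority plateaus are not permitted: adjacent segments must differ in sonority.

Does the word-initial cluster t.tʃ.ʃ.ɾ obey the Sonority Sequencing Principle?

/t/ is a stop (sonority 1).
/tʃ/ is an affricate (sonority 2).
/ʃ/ is a fricative (sonority 3).
/ɾ/ is a rhotic (sonority 6).
The profile 1-2-3-6 strictly rises, so the word-initial cluster satisfies the SSP.

yes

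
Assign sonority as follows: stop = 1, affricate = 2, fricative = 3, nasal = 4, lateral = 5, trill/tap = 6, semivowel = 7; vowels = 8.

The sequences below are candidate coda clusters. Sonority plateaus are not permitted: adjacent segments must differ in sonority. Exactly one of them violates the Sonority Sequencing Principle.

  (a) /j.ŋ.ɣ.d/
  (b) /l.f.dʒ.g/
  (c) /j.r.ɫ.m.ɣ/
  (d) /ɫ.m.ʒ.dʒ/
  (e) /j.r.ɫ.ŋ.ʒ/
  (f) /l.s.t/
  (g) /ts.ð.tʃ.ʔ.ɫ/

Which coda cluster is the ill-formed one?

(a) sonority 7-4-3-1: well-formed.
(b) sonority 5-3-2-1: well-formed.
(c) sonority 7-6-5-4-3: well-formed.
(d) sonority 5-4-3-2: well-formed.
(e) sonority 7-6-5-4-3: well-formed.
(f) sonority 5-3-1: well-formed.
(g) sonority 2-3-2-1-5: ill-formed.

g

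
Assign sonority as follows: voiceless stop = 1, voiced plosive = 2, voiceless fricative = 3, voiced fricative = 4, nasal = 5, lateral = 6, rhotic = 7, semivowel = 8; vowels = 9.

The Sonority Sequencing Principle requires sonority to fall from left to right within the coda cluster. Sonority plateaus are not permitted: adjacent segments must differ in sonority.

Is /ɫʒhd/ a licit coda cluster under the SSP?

/ɫ/ — lateral, sonority 6.
/ʒ/ — voiced fricative, sonority 4.
/h/ — voiceless fricative, sonority 3.
/d/ — voiced plosive, sonority 2.
The profile 6-4-3-2 strictly falls, so the coda cluster satisfies the SSP.

yes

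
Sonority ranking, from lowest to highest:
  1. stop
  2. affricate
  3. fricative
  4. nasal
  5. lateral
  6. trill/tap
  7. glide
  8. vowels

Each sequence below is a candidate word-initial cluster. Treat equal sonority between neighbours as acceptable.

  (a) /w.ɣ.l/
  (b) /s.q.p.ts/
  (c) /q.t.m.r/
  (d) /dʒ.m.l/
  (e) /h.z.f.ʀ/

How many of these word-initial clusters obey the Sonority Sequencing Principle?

(a) 7-3-5 → violates
(b) 3-1-1-2 → violates
(c) 1-1-4-6 → obeys
(d) 2-4-5 → obeys
(e) 3-3-3-6 → obeys

3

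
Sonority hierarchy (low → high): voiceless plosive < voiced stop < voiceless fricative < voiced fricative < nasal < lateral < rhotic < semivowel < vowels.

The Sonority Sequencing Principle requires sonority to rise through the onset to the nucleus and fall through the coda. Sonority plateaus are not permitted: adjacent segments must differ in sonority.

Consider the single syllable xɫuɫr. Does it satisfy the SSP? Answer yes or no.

no

Onset: /x/ is a voiceless fricative (sonority 3), /ɫ/ is a lateral (sonority 6); then the nucleus /u/ (sonority 9).
Onset profile 3-6-9 — rises to the nucleus.
Coda: /ɫ/ is a lateral (sonority 6), /r/ is a rhotic (sonority 7).
Coda profile 9-6-7 — does not strictly fall throughout.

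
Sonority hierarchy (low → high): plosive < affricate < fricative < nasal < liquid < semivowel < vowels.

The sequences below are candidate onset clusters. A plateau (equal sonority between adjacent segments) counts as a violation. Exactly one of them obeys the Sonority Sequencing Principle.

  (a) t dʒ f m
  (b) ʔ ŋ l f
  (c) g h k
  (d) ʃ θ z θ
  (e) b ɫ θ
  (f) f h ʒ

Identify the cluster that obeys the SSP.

(a) 1-2-3-4 → obeys
(b) 1-4-5-3 → violates
(c) 1-3-1 → violates
(d) 3-3-3-3 → violates
(e) 1-5-3 → violates
(f) 3-3-3 → violates

a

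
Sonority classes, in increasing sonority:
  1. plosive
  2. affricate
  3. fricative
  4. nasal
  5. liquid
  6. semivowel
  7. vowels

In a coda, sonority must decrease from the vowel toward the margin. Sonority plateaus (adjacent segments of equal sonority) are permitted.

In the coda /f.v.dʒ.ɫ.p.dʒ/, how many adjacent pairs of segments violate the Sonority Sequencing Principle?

/f/: fricative = 3.
/v/: fricative = 3.
/dʒ/: affricate = 2.
/ɫ/: liquid = 5.
/p/: plosive = 1.
/dʒ/: affricate = 2.
/f/→/v/: 3→3 (plateau, allowed) — ok.
/v/→/dʒ/: 3→2 (falls) — ok.
/dʒ/→/ɫ/: 2→5 (does not fall) — violation.
/ɫ/→/p/: 5→1 (falls) — ok.
/p/→/dʒ/: 1→2 (does not fall) — violation.

2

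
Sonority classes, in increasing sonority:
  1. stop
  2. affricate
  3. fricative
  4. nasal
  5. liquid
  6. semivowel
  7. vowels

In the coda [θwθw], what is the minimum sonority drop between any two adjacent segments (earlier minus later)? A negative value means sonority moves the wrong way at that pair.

/θ/: fricative = 3.
/w/: semivowel = 6.
/θ/: fricative = 3.
/w/: semivowel = 6.
/θ/→/w/: change -3.
/w/→/θ/: change +3.
/θ/→/w/: change -3.
Minimum = -3.

-3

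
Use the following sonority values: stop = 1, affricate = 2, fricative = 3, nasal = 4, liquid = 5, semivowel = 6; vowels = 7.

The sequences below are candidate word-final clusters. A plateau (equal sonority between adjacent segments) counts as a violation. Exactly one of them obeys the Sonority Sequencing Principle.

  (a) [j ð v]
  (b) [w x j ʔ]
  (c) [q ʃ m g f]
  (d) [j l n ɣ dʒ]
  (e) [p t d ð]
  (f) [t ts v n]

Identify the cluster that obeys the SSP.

d

(a) 6-3-3 → violates
(b) 6-3-6-1 → violates
(c) 1-3-4-1-3 → violates
(d) 6-5-4-3-2 → obeys
(e) 1-1-1-3 → violates
(f) 1-2-3-4 → violates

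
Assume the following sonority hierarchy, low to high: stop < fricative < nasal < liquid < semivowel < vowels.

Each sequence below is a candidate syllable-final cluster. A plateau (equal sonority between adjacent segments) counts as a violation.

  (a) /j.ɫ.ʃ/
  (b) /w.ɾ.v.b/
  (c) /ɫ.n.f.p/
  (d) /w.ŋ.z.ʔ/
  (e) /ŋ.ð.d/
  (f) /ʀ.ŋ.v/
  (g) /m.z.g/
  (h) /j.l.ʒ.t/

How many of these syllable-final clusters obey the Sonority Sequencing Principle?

(a) /j.ɫ.ʃ/: profile 5-4-2 — obeys.
(b) /w.ɾ.v.b/: profile 5-4-2-1 — obeys.
(c) /ɫ.n.f.p/: profile 4-3-2-1 — obeys.
(d) /w.ŋ.z.ʔ/: profile 5-3-2-1 — obeys.
(e) /ŋ.ð.d/: profile 3-2-1 — obeys.
(f) /ʀ.ŋ.v/: profile 4-3-2 — obeys.
(g) /m.z.g/: profile 3-2-1 — obeys.
(h) /j.l.ʒ.t/: profile 5-4-2-1 — obeys.

8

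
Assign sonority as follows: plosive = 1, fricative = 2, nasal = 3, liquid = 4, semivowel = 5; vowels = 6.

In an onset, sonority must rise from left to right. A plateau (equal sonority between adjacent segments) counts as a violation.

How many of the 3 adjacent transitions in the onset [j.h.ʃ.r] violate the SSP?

/j/: semivowel = 5.
/h/: fricative = 2.
/ʃ/: fricative = 2.
/r/: liquid = 4.
/j/→/h/: 5→2 (does not rise) — violation.
/h/→/ʃ/: 2→2 (plateau) — violation.
/ʃ/→/r/: 2→4 (rises) — ok.

2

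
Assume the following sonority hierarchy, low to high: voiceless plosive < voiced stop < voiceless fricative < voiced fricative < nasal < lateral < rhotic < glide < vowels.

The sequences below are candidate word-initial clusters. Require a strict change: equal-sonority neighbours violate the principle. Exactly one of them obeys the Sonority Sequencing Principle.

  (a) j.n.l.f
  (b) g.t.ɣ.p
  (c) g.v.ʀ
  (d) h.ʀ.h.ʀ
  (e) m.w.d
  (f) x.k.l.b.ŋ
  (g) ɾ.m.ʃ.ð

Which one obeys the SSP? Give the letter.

c

(a) sonority 8-5-6-3: ill-formed.
(b) sonority 2-1-4-1: ill-formed.
(c) sonority 2-4-7: well-formed.
(d) sonority 3-7-3-7: ill-formed.
(e) sonority 5-8-2: ill-formed.
(f) sonority 3-1-6-2-5: ill-formed.
(g) sonority 7-5-3-4: ill-formed.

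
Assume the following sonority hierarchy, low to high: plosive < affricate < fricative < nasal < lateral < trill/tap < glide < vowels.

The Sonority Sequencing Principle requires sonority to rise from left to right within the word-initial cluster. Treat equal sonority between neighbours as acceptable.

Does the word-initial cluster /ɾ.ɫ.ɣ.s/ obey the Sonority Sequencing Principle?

no

/ɾ/ — trill/tap, sonority 6.
/ɫ/ — lateral, sonority 5.
/ɣ/ — fricative, sonority 3.
/s/ — fricative, sonority 3.
The profile is 6-5-3-3. Between /ɾ/ (6) and /ɫ/ (5) sonority does not rise, so the cluster violates the SSP.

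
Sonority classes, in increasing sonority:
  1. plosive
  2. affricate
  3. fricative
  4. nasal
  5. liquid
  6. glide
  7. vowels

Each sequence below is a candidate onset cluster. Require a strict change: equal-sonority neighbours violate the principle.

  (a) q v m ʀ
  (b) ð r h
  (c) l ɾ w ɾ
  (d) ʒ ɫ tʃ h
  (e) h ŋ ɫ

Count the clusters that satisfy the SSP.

(a) 1-3-4-5 → obeys
(b) 3-5-3 → violates
(c) 5-5-6-5 → violates
(d) 3-5-2-3 → violates
(e) 3-4-5 → obeys

2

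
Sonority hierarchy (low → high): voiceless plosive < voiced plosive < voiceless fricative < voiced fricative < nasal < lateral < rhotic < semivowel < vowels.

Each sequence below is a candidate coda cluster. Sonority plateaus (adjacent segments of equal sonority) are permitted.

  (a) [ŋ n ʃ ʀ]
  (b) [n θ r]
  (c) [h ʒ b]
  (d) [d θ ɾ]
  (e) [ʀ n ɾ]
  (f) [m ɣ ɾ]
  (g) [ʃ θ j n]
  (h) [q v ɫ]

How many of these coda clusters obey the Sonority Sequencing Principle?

(a) 5-5-3-7 → violates
(b) 5-3-7 → violates
(c) 3-4-2 → violates
(d) 2-3-7 → violates
(e) 7-5-7 → violates
(f) 5-4-7 → violates
(g) 3-3-8-5 → violates
(h) 1-4-6 → violates

0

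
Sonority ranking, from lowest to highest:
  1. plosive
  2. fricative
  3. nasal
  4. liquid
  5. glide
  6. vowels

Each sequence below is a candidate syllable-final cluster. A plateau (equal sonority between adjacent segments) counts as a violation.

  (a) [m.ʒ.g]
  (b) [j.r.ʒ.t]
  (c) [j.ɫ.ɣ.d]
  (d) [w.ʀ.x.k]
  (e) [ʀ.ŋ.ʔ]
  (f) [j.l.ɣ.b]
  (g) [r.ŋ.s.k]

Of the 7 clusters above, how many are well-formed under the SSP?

7

(a) 3-2-1 → obeys
(b) 5-4-2-1 → obeys
(c) 5-4-2-1 → obeys
(d) 5-4-2-1 → obeys
(e) 4-3-1 → obeys
(f) 5-4-2-1 → obeys
(g) 4-3-2-1 → obeys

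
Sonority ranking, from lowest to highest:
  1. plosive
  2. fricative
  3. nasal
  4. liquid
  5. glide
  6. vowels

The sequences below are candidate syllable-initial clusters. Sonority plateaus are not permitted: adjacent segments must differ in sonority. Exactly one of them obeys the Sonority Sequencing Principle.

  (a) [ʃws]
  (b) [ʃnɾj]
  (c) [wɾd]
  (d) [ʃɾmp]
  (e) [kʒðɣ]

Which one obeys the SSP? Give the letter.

b

(a) 2-5-2 → violates
(b) 2-3-4-5 → obeys
(c) 5-4-1 → violates
(d) 2-4-3-1 → violates
(e) 1-2-2-2 → violates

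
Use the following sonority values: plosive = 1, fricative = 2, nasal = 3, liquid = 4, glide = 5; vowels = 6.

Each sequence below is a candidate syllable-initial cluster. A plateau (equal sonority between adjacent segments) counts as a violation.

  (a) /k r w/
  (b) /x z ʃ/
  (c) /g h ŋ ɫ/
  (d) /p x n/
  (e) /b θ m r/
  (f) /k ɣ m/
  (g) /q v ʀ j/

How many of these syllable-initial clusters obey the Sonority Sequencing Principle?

6

(a) /k r w/: profile 1-4-5 — obeys.
(b) /x z ʃ/: profile 2-2-2 — violates.
(c) /g h ŋ ɫ/: profile 1-2-3-4 — obeys.
(d) /p x n/: profile 1-2-3 — obeys.
(e) /b θ m r/: profile 1-2-3-4 — obeys.
(f) /k ɣ m/: profile 1-2-3 — obeys.
(g) /q v ʀ j/: profile 1-2-4-5 — obeys.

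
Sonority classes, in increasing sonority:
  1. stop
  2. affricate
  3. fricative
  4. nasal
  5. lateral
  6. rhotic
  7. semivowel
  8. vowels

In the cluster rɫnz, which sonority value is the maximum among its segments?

/r/ — rhotic, sonority 6.
/ɫ/ — lateral, sonority 5.
/n/ — nasal, sonority 4.
/z/ — fricative, sonority 3.
The maximum is 6.

6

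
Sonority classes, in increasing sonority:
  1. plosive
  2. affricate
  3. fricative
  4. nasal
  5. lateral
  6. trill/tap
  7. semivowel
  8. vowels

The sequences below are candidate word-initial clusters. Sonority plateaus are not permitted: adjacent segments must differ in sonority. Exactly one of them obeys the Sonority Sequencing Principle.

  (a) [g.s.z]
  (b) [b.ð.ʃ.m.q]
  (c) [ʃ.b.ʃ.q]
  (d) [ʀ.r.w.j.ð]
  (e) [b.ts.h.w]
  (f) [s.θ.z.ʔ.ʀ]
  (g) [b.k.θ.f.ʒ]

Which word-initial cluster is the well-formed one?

e

(a) sonority 1-3-3: ill-formed.
(b) sonority 1-3-3-4-1: ill-formed.
(c) sonority 3-1-3-1: ill-formed.
(d) sonority 6-6-7-7-3: ill-formed.
(e) sonority 1-2-3-7: well-formed.
(f) sonority 3-3-3-1-6: ill-formed.
(g) sonority 1-1-3-3-3: ill-formed.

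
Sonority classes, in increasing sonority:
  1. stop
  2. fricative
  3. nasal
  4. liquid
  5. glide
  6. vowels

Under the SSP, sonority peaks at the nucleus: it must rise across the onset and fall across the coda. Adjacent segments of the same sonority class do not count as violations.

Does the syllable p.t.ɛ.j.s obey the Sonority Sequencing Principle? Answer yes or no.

yes

Onset: /p/ is a stop (sonority 1), /t/ is a stop (sonority 1); then the nucleus /ɛ/ (sonority 6).
Onset profile 1-1-6 — rises to the nucleus.
Coda: /j/ is a glide (sonority 5), /s/ is a fricative (sonority 2).
Coda profile 6-5-2 — falls from the nucleus.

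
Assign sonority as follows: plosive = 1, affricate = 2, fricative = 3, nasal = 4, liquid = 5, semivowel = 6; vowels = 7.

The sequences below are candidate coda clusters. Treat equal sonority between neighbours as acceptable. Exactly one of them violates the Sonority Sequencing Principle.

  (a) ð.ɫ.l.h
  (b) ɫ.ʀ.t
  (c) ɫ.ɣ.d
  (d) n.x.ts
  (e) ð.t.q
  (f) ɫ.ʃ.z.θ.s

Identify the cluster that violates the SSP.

a

(a) sonority 3-5-5-3: ill-formed.
(b) sonority 5-5-1: well-formed.
(c) sonority 5-3-1: well-formed.
(d) sonority 4-3-2: well-formed.
(e) sonority 3-1-1: well-formed.
(f) sonority 5-3-3-3-3: well-formed.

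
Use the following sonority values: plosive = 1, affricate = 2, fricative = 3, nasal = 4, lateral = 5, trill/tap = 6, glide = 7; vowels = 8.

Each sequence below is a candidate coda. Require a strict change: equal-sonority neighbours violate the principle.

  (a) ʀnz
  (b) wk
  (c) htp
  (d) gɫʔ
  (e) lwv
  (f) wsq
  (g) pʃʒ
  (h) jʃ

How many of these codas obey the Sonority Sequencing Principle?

(a) 6-4-3 → obeys
(b) 7-1 → obeys
(c) 3-1-1 → violates
(d) 1-5-1 → violates
(e) 5-7-3 → violates
(f) 7-3-1 → obeys
(g) 1-3-3 → violates
(h) 7-3 → obeys

4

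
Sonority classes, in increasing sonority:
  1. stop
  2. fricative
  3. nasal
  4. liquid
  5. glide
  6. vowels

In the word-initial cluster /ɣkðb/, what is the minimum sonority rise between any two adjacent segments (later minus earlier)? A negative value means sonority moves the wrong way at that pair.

-1

/ɣ/ is a fricative (sonority 2).
/k/ is a stop (sonority 1).
/ð/ is a fricative (sonority 2).
/b/ is a stop (sonority 1).
/ɣ/→/k/: change -1.
/k/→/ð/: change +1.
/ð/→/b/: change -1.
Minimum = -1.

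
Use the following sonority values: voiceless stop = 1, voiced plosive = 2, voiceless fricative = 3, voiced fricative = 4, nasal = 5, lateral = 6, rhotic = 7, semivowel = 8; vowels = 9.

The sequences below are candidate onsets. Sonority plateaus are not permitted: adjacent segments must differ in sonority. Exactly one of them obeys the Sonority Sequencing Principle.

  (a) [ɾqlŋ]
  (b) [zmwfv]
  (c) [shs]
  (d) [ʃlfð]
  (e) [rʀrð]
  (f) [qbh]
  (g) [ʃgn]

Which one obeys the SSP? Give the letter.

f

(a) [ɾqlŋ]: profile 7-1-6-5 — violates.
(b) [zmwfv]: profile 4-5-8-3-4 — violates.
(c) [shs]: profile 3-3-3 — violates.
(d) [ʃlfð]: profile 3-6-3-4 — violates.
(e) [rʀrð]: profile 7-7-7-4 — violates.
(f) [qbh]: profile 1-2-3 — obeys.
(g) [ʃgn]: profile 3-2-5 — violates.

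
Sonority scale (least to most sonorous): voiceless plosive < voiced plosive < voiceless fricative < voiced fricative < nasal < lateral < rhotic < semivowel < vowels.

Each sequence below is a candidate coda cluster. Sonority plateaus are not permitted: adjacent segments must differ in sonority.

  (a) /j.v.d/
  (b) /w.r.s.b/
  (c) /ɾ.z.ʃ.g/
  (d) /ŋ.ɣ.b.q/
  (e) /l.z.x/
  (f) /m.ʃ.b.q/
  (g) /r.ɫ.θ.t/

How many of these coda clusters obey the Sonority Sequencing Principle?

(a) 8-4-2 → obeys
(b) 8-7-3-2 → obeys
(c) 7-4-3-2 → obeys
(d) 5-4-2-1 → obeys
(e) 6-4-3 → obeys
(f) 5-3-2-1 → obeys
(g) 7-6-3-1 → obeys

7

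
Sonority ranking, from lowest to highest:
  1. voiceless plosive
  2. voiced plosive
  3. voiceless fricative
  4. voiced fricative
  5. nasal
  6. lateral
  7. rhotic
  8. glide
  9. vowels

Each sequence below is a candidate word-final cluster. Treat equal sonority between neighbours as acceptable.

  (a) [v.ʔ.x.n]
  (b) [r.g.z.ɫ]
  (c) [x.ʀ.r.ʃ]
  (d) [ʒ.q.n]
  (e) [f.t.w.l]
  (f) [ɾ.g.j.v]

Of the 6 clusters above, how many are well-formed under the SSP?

0

(a) sonority 4-1-3-5: ill-formed.
(b) sonority 7-2-4-6: ill-formed.
(c) sonority 3-7-7-3: ill-formed.
(d) sonority 4-1-5: ill-formed.
(e) sonority 3-1-8-6: ill-formed.
(f) sonority 7-2-8-4: ill-formed.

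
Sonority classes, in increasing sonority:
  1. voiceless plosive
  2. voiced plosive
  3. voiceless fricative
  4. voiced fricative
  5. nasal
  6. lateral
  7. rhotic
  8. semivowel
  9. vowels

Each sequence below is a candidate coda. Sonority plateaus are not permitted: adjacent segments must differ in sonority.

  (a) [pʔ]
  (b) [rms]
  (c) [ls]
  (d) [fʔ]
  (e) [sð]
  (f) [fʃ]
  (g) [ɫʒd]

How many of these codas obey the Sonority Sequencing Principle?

(a) 1-1 → violates
(b) 7-5-3 → obeys
(c) 6-3 → obeys
(d) 3-1 → obeys
(e) 3-4 → violates
(f) 3-3 → violates
(g) 6-4-2 → obeys

4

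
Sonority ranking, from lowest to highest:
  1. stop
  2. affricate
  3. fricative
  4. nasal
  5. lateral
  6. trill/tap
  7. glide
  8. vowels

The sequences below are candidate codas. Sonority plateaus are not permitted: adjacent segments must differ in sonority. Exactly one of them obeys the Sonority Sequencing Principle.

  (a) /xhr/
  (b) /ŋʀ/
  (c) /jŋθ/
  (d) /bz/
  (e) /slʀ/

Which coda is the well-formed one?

(a) /xhr/: profile 3-3-6 — violates.
(b) /ŋʀ/: profile 4-6 — violates.
(c) /jŋθ/: profile 7-4-3 — obeys.
(d) /bz/: profile 1-3 — violates.
(e) /slʀ/: profile 3-5-6 — violates.

c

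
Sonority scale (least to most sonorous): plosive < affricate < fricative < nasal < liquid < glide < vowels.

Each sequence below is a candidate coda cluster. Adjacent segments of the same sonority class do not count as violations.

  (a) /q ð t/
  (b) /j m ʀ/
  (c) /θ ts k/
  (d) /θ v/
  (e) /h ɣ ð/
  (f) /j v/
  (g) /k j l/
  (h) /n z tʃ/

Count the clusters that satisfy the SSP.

5

(a) 1-3-1 → violates
(b) 6-4-5 → violates
(c) 3-2-1 → obeys
(d) 3-3 → obeys
(e) 3-3-3 → obeys
(f) 6-3 → obeys
(g) 1-6-5 → violates
(h) 4-3-2 → obeys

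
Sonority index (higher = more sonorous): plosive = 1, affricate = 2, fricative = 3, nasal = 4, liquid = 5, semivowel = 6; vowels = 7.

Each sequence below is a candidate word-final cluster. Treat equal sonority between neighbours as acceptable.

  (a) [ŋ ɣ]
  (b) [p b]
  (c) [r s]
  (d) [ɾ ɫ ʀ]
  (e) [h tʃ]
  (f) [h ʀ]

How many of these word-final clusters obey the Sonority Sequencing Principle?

5

(a) [ŋ ɣ]: profile 4-3 — obeys.
(b) [p b]: profile 1-1 — obeys.
(c) [r s]: profile 5-3 — obeys.
(d) [ɾ ɫ ʀ]: profile 5-5-5 — obeys.
(e) [h tʃ]: profile 3-2 — obeys.
(f) [h ʀ]: profile 3-5 — violates.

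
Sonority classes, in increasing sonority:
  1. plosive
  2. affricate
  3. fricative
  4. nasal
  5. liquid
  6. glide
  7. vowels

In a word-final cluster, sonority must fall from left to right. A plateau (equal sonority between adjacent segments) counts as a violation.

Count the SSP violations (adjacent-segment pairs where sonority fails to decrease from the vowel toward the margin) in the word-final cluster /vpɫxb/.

/v/ is a fricative (sonority 3).
/p/ is a plosive (sonority 1).
/ɫ/ is a liquid (sonority 5).
/x/ is a fricative (sonority 3).
/b/ is a plosive (sonority 1).
/v/→/p/: 3→1 (falls) — ok.
/p/→/ɫ/: 1→5 (does not fall) — violation.
/ɫ/→/x/: 5→3 (falls) — ok.
/x/→/b/: 3→1 (falls) — ok.

1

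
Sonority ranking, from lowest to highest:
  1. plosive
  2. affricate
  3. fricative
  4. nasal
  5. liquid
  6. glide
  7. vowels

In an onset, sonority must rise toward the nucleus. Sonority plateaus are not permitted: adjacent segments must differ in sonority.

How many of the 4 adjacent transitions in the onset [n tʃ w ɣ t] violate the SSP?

/n/: nasal = 4.
/tʃ/: affricate = 2.
/w/: glide = 6.
/ɣ/: fricative = 3.
/t/: plosive = 1.
/n/→/tʃ/: 4→2 (does not rise) — violation.
/tʃ/→/w/: 2→6 (rises) — ok.
/w/→/ɣ/: 6→3 (does not rise) — violation.
/ɣ/→/t/: 3→1 (does not rise) — violation.

3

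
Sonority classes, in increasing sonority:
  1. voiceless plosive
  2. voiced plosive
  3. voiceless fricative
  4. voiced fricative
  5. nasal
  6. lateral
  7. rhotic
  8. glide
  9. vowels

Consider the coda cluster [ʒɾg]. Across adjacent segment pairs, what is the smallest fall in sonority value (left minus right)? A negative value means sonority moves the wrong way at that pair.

-3

/ʒ/ is a voiced fricative (sonority 4).
/ɾ/ is a rhotic (sonority 7).
/g/ is a voiced plosive (sonority 2).
/ʒ/→/ɾ/: change -3.
/ɾ/→/g/: change +5.
Minimum = -3.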